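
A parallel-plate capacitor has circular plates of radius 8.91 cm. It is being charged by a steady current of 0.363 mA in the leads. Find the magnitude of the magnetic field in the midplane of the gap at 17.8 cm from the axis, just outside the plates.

No conduction current crosses the gap, so I_d there equals the 3.63×10^-4 A in the leads.
Outside the plates the loop encloses all of I_d, so B·2πr = μ₀ I_d and B = 4.08×10^-10 T.

4.08×10^-10 T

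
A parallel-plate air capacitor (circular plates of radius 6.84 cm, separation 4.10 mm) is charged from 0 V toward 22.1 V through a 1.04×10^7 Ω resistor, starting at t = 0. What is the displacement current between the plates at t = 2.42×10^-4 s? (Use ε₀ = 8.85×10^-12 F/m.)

C = ε₀A/d = (8.85×10^-12)(0.01470)/(4.10×10^-3) = 3.173×10^-11 F, so τ = RC = 3.300×10^-4 s.
The conduction current is I(t) = (V₀/R) e^(−t/τ), and the displacement current between the plates equals it.
t/τ = 0.7333; I_d = (22.1/1.04×10^7) · e^(−0.7333) = (2.125×10^-6)(0.4803) = 1.02×10^-6 A.

1.02×10^-6 A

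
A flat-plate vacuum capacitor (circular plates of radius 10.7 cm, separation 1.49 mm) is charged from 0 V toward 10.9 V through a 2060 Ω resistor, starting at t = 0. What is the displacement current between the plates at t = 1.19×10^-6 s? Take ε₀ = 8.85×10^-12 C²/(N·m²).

C = ε₀A/d = (8.85×10^-12)(0.03597)/(1.49×10^-3) = 2.136×10^-10 F, so τ = RC = 4.400×10^-7 s.
The conduction current is I(t) = (V₀/R) e^(−t/τ), and the displacement current between the plates equals it.
t/τ = 2.705; I_d = (10.9/2060) · e^(−2.705) = (5.291×10^-3)(0.06687) = 3.54×10^-4 A.

3.54×10^-4 A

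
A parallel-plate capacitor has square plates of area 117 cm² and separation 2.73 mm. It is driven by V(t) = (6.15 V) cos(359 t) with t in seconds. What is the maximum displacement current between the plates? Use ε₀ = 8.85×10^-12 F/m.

8.37×10^-8 A

(dE/dt)_max = V₀ω/d = 8.087×10^5 V/(m·s); ω = 359 rad/s.
I_d,max = ε₀ A (dE/dt)_max = (8.85×10^-12)(0.0117)(8.087×10^5) = 8.37×10^-8 A.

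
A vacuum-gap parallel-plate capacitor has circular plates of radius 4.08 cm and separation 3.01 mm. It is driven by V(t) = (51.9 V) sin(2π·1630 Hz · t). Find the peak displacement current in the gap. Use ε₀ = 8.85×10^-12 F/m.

C = ε₀A/d = (8.85×10^-12)(5.230×10^-3)/(3.01×10^-3) = 1.538×10^-11 F; ω = 2πf = 1.024×10^4 rad/s.
I_d = C dV/dt, so |I_d|_max = C V₀ ω = (1.538×10^-11)(51.9)(1.024×10^4) = 8.17×10^-6 A.

8.17×10^-6 A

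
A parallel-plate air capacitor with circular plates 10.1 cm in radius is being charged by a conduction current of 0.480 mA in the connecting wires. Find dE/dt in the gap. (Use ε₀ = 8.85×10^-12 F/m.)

By continuity, I_d in the gap equals the 0.480 mA flowing in the wire.
Inverting I_d = ε₀ A dE/dt gives dE/dt = 4.80×10^-4 / (8.85×10^-12 · 0.03205) = 1.69×10^9 V/(m·s).

1.69×10^9 V/(m·s)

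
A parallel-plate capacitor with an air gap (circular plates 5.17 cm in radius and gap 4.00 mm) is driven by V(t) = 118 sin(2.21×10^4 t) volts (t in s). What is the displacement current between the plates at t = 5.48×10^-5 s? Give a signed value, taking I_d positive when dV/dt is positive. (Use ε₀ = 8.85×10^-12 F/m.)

1.71×10^-5 A

dE/dt = (V₀ω/d)·cos(ωt) with ωt = 1.21108 rad: (118)(2.21×10^4)(0.3520)/(4.00×10^-3) = 2.295×10^8 V/(m·s).
I_d = ε₀ A dE/dt = (8.85×10^-12)(8.397×10^-3)(2.295×10^8) = 1.71×10^-5 A.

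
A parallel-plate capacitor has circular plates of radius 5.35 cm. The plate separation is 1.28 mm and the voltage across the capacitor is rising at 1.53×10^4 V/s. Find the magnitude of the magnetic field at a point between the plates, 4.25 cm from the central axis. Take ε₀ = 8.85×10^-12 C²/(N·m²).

With E = V/d, dE/dt = 1.195×10^7 V/(m·s) and πR² = 8.992×10^-3 m², giving I_d = ε₀ πR² dE/dt = 9.510×10^-7 A.
∮B·dl = μ₀ I_d,enc with I_d,enc = I_d r²/R² = 6.001×10^-7 A; so B = μ₀ I_d,enc/(2πr) = 2.82×10^-12 T.

2.82×10^-12 T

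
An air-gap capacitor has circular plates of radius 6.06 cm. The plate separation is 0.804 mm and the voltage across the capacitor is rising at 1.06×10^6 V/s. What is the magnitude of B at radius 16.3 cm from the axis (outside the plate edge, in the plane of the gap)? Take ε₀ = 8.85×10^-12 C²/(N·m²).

dE/dt = (dV/dt)/d = 1.318×10^9 V/(m·s); I_d = ε₀(πR²)(dE/dt) = (8.85×10^-12)(0.01154)(1.318×10^9) = 1.346×10^-4 A.
With r > R the enclosed displacement current is the full I_d; B = μ₀ I_d / (2πr) = 1.65×10^-10 T.

1.65×10^-10 T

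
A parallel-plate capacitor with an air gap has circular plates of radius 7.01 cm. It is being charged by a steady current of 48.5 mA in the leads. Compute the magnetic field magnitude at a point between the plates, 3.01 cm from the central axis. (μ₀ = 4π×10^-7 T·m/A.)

5.94×10^-8 T

Between the plates the displacement current equals the wire current: I_d = 48.5 mA = 0.0485 A.
∮B·dl = μ₀ I_d,enc with I_d,enc = I_d r²/R² = 8.942×10^-3 A; so B = μ₀ I_d,enc/(2πr) = 5.94×10^-8 T.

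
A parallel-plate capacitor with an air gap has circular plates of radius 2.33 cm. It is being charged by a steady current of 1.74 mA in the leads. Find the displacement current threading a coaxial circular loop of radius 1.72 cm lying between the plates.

9.48×10^-4 A

No conduction current crosses the gap, so I_d there equals the 1.74×10^-3 A in the leads.
Since J_d is uniform, the enclosed fraction is (r/R)² = 0.5449, giving I_d,enc = 9.48×10^-4 A.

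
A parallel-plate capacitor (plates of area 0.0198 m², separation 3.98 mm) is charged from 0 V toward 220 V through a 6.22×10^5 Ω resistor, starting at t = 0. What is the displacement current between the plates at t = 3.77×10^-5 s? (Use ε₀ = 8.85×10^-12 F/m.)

C = ε₀A/d = (8.85×10^-12)(0.0198)/(3.98×10^-3) = 4.403×10^-11 F, so τ = RC = 2.739×10^-5 s.
The conduction current is I(t) = (V₀/R) e^(−t/τ), and the displacement current between the plates equals it.
t/τ = 1.376; I_d = (220/6.22×10^5) · e^(−1.376) = (3.537×10^-4)(0.2526) = 8.93×10^-5 A.

8.93×10^-5 A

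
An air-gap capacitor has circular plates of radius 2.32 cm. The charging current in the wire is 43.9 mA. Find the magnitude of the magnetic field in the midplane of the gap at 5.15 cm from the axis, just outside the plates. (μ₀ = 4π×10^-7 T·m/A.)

Between the plates the displacement current equals the wire current: I_d = 43.9 mA = 0.0439 A.
For r ≥ R the full I_d is enclosed: B = μ₀ I_d/(2πr) = (4π×10^-7)(0.0439)/(2π·0.0515) = 1.70×10^-7 T.

1.70×10^-7 T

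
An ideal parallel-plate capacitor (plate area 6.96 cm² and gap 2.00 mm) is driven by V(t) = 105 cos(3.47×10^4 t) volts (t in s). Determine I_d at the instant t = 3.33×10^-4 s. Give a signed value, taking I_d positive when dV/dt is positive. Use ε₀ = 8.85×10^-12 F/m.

C = ε₀A/d = (8.85×10^-12)(6.96×10^-4)/(2.00×10^-3) = 3.080×10^-12 F. dV/dt = V₀ω·−sin(ωt); at ωt = 11.5551 rad this factor is 0.8475.
I_d = C dV/dt = (3.080×10^-12)(105)(3.47×10^4)(0.8475) = 9.51×10^-6 A.

9.51×10^-6 A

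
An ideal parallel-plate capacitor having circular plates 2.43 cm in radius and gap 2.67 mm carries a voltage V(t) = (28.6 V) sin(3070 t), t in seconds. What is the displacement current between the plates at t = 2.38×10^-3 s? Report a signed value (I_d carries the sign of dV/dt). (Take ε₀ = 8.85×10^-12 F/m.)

dV/dt = (28.6)(3070)·cos(7.3066) = 4.570×10^4 V/s.
I_d = C dV/dt with C = ε₀A/d = (8.85×10^-12)(1.855×10^-3)/(2.67×10^-3) = 6.149×10^-12 F, so I_d = (6.149×10^-12)(4.570×10^4) = 2.81×10^-7 A.

2.81×10^-7 A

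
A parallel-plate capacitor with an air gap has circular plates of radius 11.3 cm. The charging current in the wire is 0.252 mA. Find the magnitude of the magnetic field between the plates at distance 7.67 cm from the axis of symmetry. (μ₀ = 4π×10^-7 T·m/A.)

Between the plates the displacement current equals the wire current: I_d = 0.252 mA = 2.52×10^-4 A.
∮B·dl = μ₀ I_d,enc with I_d,enc = I_d r²/R² = 1.161×10^-4 A; so B = μ₀ I_d,enc/(2πr) = 3.03×10^-10 T.

3.03×10^-10 T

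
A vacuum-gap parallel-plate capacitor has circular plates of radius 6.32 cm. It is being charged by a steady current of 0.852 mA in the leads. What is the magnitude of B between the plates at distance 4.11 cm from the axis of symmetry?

Between the plates the displacement current equals the wire current: I_d = 0.852 mA = 8.52×10^-4 A.
∮B·dl = μ₀ I_d,enc with I_d,enc = I_d r²/R² = 3.603×10^-4 A; so B = μ₀ I_d,enc/(2πr) = 1.75×10^-9 T.

1.75×10^-9 T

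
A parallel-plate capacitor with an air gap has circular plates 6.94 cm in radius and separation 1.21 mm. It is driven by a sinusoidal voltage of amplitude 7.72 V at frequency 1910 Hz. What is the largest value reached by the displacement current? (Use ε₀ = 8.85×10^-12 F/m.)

1.03×10^-5 A

C = ε₀A/d = (8.85×10^-12)(0.01513)/(1.21×10^-3) = 1.107×10^-10 F; ω = 2πf = 1.200×10^4 rad/s.
I_d = C dV/dt, so |I_d|_max = C V₀ ω = (1.107×10^-10)(7.72)(1.200×10^4) = 1.03×10^-5 A.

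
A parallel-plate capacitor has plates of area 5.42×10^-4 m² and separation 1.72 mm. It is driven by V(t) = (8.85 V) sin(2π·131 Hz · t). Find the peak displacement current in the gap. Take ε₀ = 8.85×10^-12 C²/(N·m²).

C = ε₀A/d = (8.85×10^-12)(5.42×10^-4)/(1.72×10^-3) = 2.789×10^-12 F; ω = 2πf = 823.1 rad/s.
I_d = C dV/dt, so |I_d|_max = C V₀ ω = (2.789×10^-12)(8.85)(823.1) = 2.03×10^-8 A.

2.03×10^-8 A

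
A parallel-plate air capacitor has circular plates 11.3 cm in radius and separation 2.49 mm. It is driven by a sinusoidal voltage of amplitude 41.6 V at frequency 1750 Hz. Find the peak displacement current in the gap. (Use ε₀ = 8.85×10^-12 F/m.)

(dE/dt)_max = V₀ω/d = 1.838×10^8 V/(m·s); ω = 2πf = 1.100×10^4 rad/s.
I_d,max = ε₀ A (dE/dt)_max = (8.85×10^-12)(0.04011)(1.838×10^8) = 6.52×10^-5 A.

6.52×10^-5 A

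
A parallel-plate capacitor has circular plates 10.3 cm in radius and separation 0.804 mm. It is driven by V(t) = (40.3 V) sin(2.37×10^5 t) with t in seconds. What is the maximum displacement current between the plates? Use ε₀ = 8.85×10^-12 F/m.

(dE/dt)_max = V₀ω/d = 1.188×10^10 V/(m·s); ω = 2.37×10^5 rad/s.
I_d,max = ε₀ A (dE/dt)_max = (8.85×10^-12)(0.03333)(1.188×10^10) = 3.50×10^-3 A.

3.50×10^-3 A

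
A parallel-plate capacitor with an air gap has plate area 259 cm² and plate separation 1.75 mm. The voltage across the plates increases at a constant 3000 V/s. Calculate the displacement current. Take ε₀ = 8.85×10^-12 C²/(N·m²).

3.93×10^-7 A

C = ε₀A/d = (8.85×10^-12)(0.0259)/(1.75×10^-3) = 1.310×10^-10 F.
I_d = C dV/dt = (1.310×10^-10)(3000) = 3.93×10^-7 A.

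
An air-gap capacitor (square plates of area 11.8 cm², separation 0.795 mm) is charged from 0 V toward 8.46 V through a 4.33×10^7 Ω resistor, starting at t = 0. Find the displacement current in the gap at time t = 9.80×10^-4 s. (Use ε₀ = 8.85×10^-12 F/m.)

C = ε₀A/d = (8.85×10^-12)(1.18×10^-3)/(7.95×10^-4) = 1.314×10^-11 F, so τ = RC = 5.690×10^-4 s.
The conduction current is I(t) = (V₀/R) e^(−t/τ), and the displacement current between the plates equals it.
t/τ = 1.722; I_d = (8.46/4.33×10^7) · e^(−1.722) = (1.954×10^-7)(0.1787) = 3.49×10^-8 A.

3.49×10^-8 A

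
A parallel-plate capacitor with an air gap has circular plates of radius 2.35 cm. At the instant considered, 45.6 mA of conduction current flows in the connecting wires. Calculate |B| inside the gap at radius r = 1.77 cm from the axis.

By continuity the displacement current in the gap matches the conduction current: I_d = 0.0456 A.
An Ampèrian loop of radius r encloses a fraction (r/R)² of I_d. Then B·2πr = μ₀ I_d (r/R)², giving B = μ₀ I_d r/(2πR²) = 2.92×10^-7 T.

2.92×10^-7 T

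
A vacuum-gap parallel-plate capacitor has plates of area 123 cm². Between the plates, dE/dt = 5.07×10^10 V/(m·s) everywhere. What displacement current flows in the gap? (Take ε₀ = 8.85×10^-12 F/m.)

I_d = ε₀ A (dE/dt) = (8.85×10^-12)(0.0123 m²)(5.07×10^10) = 5.52×10^-3 A.

5.52×10^-3 A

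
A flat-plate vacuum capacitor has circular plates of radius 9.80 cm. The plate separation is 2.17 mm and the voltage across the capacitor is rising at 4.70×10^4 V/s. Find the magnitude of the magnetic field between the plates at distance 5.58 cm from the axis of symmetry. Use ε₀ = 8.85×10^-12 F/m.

With E = V/d, dE/dt = 2.166×10^7 V/(m·s) and πR² = 0.03017 m², giving I_d = ε₀ πR² dE/dt = 5.783×10^-6 A.
For r < R the Ampère–Maxwell law gives B(2πr) = μ₀ I_d (r²/R²), so B = μ₀ I_d r/(2πR²) = (4π×10^-7)(5.783×10^-6)(0.0558)/(2π·0.0980²) = 6.72×10^-12 T.

6.72×10^-12 T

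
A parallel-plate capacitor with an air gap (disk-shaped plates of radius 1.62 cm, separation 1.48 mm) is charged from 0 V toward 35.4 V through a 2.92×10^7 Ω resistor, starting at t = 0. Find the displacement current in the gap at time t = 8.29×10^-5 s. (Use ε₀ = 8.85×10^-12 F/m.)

With C = ε₀A/d = (8.85×10^-12)(8.245×10^-4)/(1.48×10^-3) = 4.930×10^-12 F, the time constant is τ = RC = 1.440×10^-4 s, so t/τ = 0.5757 and e^(−t/τ) = 0.5623.
I_d = I_cond = (V₀/R) e^(−t/τ) = (1.212×10^-6)(0.5623) = 6.82×10^-7 A.

6.82×10^-7 A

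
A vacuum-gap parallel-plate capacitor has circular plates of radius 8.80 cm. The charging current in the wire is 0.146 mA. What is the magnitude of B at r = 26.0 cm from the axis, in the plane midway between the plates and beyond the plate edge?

1.12×10^-10 T

No conduction current crosses the gap, so I_d there equals the 1.46×10^-4 A in the leads.
For r ≥ R the full I_d is enclosed: B = μ₀ I_d/(2πr) = (4π×10^-7)(1.46×10^-4)/(2π·0.260) = 1.12×10^-10 T.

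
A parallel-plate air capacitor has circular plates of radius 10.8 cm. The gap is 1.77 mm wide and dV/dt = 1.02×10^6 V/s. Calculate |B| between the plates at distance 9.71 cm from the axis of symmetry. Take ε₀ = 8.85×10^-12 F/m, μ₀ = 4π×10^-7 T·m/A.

3.11×10^-10 T

I_d = C dV/dt with C = ε₀πR²/d = 1.832×10^-10 F, so I_d = (1.832×10^-10)(1.02×10^6) = 1.869×10^-4 A.
An Ampèrian loop of radius r encloses a fraction (r/R)² of I_d. Then B·2πr = μ₀ I_d (r/R)², giving B = μ₀ I_d r/(2πR²) = 3.11×10^-10 T.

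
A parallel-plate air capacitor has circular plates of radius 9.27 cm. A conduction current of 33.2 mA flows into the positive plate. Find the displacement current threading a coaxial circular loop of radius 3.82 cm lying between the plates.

5.64×10^-3 A

Between the plates the displacement current equals the wire current: I_d = 33.2 mA = 0.0332 A.
Through an area πr² the displacement current is I_d·(πr²/πR²) = I_d (r/R)² = 5.64×10^-3 A.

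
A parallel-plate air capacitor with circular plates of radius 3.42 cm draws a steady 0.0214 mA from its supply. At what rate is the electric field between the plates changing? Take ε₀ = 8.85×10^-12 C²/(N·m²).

6.58×10^8 V/(m·s)

Charge continuity gives I_d = I = 2.14×10^-5 A between the plates.
Since I_d = ε₀ A dE/dt, dE/dt = I_d/(ε₀A) = (2.14×10^-5)/((8.85×10^-12)(3.675×10^-3)) = 6.58×10^8 V/(m·s).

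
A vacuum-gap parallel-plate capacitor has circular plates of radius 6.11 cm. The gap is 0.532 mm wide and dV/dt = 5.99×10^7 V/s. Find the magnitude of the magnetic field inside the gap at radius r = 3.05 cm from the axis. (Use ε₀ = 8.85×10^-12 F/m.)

1.91×10^-8 T

I_d = C dV/dt with C = ε₀πR²/d = 1.951×10^-10 F, so I_d = (1.951×10^-10)(5.99×10^7) = 0.01169 A.
∮B·dl = μ₀ I_d,enc with I_d,enc = I_d r²/R² = 2.913×10^-3 A; so B = μ₀ I_d,enc/(2πr) = 1.91×10^-8 T.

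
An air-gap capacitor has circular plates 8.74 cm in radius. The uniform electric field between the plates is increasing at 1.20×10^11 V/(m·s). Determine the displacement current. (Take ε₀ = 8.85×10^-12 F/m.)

The displacement current is ε₀ times dΦ_E/dt = ε₀ A dE/dt = (8.85×10^-12)(0.02400)(1.20×10^11) = 0.0255 A.

0.0255 A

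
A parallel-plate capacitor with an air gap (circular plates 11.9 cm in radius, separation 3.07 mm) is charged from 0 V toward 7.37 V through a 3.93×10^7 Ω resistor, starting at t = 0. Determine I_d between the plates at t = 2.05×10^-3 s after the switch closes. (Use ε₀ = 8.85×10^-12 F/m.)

1.25×10^-7 A

With C = ε₀A/d = (8.85×10^-12)(0.04449)/(3.07×10^-3) = 1.283×10^-10 F, the time constant is τ = RC = 5.042×10^-3 s, so t/τ = 0.4066 and e^(−t/τ) = 0.6659.
I_d = I_cond = (V₀/R) e^(−t/τ) = (1.875×10^-7)(0.6659) = 1.25×10^-7 A.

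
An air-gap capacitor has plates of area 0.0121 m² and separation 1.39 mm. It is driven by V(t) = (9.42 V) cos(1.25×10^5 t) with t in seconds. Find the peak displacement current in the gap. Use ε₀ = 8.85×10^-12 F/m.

(dE/dt)_max = V₀ω/d = 8.471×10^8 V/(m·s); ω = 1.25×10^5 rad/s.
I_d,max = ε₀ A (dE/dt)_max = (8.85×10^-12)(0.0121)(8.471×10^8) = 9.07×10^-5 A.

9.07×10^-5 A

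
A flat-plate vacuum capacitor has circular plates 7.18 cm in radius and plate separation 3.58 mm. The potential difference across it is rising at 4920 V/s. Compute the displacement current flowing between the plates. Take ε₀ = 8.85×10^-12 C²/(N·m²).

1.97×10^-7 A

The field between the plates is E = V/d, so dE/dt = (4920)/(3.58×10^-3 m) = 1.374×10^6 V/(m·s).
I_d = ε₀ A (dE/dt) = (8.85×10^-12)(0.01620)(1.374×10^6) = 1.97×10^-7 A.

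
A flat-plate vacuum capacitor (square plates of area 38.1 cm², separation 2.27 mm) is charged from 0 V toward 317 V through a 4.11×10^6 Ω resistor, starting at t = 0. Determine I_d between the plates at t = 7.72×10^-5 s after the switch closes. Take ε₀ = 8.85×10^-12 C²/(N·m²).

With C = ε₀A/d = (8.85×10^-12)(3.81×10^-3)/(2.27×10^-3) = 1.485×10^-11 F, the time constant is τ = RC = 6.103×10^-5 s, so t/τ = 1.265 and e^(−t/τ) = 0.2822.
I_d = I_cond = (V₀/R) e^(−t/τ) = (7.713×10^-5)(0.2822) = 2.18×10^-5 A.

2.18×10^-5 A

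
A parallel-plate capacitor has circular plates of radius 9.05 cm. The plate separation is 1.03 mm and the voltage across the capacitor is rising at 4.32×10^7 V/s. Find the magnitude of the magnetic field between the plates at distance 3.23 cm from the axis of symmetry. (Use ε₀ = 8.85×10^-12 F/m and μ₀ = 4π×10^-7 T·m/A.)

dE/dt = (dV/dt)/d = 4.194×10^10 V/(m·s); I_d = ε₀(πR²)(dE/dt) = (8.85×10^-12)(0.02573)(4.194×10^10) = 9.550×10^-3 A.
∮B·dl = μ₀ I_d,enc with I_d,enc = I_d r²/R² = 1.216×10^-3 A; so B = μ₀ I_d,enc/(2πr) = 7.53×10^-9 T.

7.53×10^-9 T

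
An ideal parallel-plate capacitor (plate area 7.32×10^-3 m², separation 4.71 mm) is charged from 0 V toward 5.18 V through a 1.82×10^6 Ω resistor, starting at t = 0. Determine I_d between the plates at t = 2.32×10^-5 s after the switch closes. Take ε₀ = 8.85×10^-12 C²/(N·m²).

With C = ε₀A/d = (8.85×10^-12)(7.32×10^-3)/(4.71×10^-3) = 1.375×10^-11 F, the time constant is τ = RC = 2.502×10^-5 s, so t/τ = 0.9273 and e^(−t/τ) = 0.3956.
I_d = I_cond = (V₀/R) e^(−t/τ) = (2.846×10^-6)(0.3956) = 1.13×10^-6 A.

1.13×10^-6 A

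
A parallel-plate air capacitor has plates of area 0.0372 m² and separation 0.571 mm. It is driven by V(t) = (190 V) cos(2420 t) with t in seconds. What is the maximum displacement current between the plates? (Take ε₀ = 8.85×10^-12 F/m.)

2.65×10^-4 A

(dE/dt)_max = V₀ω/d = 8.053×10^8 V/(m·s); ω = 2420 rad/s.
I_d,max = ε₀ A (dE/dt)_max = (8.85×10^-12)(0.0372)(8.053×10^8) = 2.65×10^-4 A.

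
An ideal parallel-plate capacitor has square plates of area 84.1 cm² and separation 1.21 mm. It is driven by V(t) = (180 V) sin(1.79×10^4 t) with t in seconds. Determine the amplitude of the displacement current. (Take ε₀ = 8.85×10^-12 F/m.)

1.98×10^-4 A

The displacement current equals the conduction current C dV/dt, which peaks at C V₀ ω.
With C = ε₀A/d = (8.85×10^-12)(8.41×10^-3)/(1.21×10^-3) = 6.151×10^-11 F and ω = 1.79×10^4 rad/s, I_d,max = (6.151×10^-11)(180)(1.79×10^4) = 1.98×10^-4 A.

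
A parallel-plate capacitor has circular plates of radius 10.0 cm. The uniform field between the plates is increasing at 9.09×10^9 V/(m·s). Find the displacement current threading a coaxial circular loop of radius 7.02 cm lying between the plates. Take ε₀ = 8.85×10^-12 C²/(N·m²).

1.25×10^-3 A

Through the whole plate area (πR² = 0.03142 m²), I_d = ε₀ πR² dE/dt = 2.528×10^-3 A.
Since J_d is uniform, the enclosed fraction is (r/R)² = 0.4928, giving I_d,enc = 1.25×10^-3 A.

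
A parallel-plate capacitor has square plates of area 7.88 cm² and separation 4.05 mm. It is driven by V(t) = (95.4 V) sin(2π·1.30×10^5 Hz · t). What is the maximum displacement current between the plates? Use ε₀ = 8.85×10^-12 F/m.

The displacement current equals the conduction current C dV/dt, which peaks at C V₀ ω.
With C = ε₀A/d = (8.85×10^-12)(7.88×10^-4)/(4.05×10^-3) = 1.722×10^-12 F and ω = 2πf = 8.168×10^5 rad/s, I_d,max = (1.722×10^-12)(95.4)(8.168×10^5) = 1.34×10^-4 A.

1.34×10^-4 A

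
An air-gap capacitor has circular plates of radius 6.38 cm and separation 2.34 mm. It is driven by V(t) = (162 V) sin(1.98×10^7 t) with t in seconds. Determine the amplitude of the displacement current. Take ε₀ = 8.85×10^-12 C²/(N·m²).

0.155 A

The displacement current equals the conduction current C dV/dt, which peaks at C V₀ ω.
With C = ε₀A/d = (8.85×10^-12)(0.01279)/(2.34×10^-3) = 4.837×10^-11 F and ω = 1.98×10^7 rad/s, I_d,max = (4.837×10^-11)(162)(1.98×10^7) = 0.155 A.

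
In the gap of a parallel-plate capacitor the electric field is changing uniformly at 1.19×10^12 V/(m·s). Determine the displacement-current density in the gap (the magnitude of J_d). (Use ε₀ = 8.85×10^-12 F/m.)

10.5 A/m²

J_d = ε₀ ∂E/∂t, so J_d = 10.5 A/m².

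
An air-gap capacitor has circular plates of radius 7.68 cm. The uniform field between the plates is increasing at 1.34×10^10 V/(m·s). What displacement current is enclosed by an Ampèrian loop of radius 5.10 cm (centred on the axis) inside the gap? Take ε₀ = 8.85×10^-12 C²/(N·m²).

Total displacement current: I_d = ε₀(πR²)(dE/dt) = (8.85×10^-12)(0.01853)(1.34×10^10) = 2.197×10^-3 A.
Since J_d is uniform, the enclosed fraction is (r/R)² = 0.4410, giving I_d,enc = 9.69×10^-4 A.

9.69×10^-4 A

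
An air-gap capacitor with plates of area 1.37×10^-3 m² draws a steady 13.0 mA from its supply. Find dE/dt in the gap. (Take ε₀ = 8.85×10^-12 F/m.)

1.07×10^12 V/(m·s)

Charge continuity gives I_d = I = 0.0130 A between the plates.
Inverting I_d = ε₀ A dE/dt gives dE/dt = 0.0130 / (8.85×10^-12 · 1.37×10^-3) = 1.07×10^12 V/(m·s).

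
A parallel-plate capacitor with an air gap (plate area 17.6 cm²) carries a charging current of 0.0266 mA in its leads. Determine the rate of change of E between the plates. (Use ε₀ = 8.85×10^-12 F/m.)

1.71×10^9 V/(m·s)

By continuity, I_d in the gap equals the 0.0266 mA flowing in the wire.
Since I_d = ε₀ A dE/dt, dE/dt = I_d/(ε₀A) = (2.66×10^-5)/((8.85×10^-12)(1.76×10^-3)) = 1.71×10^9 V/(m·s).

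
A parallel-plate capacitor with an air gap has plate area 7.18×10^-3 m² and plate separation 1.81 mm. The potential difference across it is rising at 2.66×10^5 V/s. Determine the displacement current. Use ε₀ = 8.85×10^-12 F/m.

C = ε₀A/d = (8.85×10^-12)(7.18×10^-3)/(1.81×10^-3) = 3.511×10^-11 F.
I_d = C dV/dt = (3.511×10^-11)(2.66×10^5) = 9.34×10^-6 A.

9.34×10^-6 A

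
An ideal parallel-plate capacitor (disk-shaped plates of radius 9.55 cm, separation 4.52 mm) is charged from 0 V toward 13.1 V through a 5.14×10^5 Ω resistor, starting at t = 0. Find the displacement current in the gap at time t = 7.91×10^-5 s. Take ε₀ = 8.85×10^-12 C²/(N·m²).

1.64×10^-6 A

C = ε₀A/d = (8.85×10^-12)(0.02865)/(4.52×10^-3) = 5.610×10^-11 F and τ = RC = 2.884×10^-5 s. I_d in the gap equals the RC charging current.
I_d(t) = (V₀/R) e^(−t/τ) = 2.549×10^-5 · e^(−2.743) = 1.64×10^-6 A.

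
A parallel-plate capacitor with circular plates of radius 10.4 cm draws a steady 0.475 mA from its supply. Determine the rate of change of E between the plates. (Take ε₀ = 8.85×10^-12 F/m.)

Charge continuity gives I_d = I = 4.75×10^-4 A between the plates.
Inverting I_d = ε₀ A dE/dt gives dE/dt = 4.75×10^-4 / (8.85×10^-12 · 0.03398) = 1.58×10^9 V/(m·s).

1.58×10^9 V/(m·s)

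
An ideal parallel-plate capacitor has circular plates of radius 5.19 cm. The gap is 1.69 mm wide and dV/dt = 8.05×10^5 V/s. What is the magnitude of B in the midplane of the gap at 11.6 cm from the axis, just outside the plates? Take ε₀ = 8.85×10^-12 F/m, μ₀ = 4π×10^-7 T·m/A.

I_d = C dV/dt with C = ε₀πR²/d = 4.431×10^-11 F, so I_d = (4.431×10^-11)(8.05×10^5) = 3.567×10^-5 A.
For r ≥ R the full I_d is enclosed: B = μ₀ I_d/(2πr) = (4π×10^-7)(3.567×10^-5)/(2π·0.116) = 6.15×10^-11 T.

6.15×10^-11 T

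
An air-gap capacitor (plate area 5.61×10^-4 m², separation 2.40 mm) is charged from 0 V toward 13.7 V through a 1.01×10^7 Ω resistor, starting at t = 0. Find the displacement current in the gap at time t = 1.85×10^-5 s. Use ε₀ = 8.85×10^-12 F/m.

5.60×10^-7 A

C = ε₀A/d = (8.85×10^-12)(5.61×10^-4)/(2.40×10^-3) = 2.069×10^-12 F and τ = RC = 2.090×10^-5 s. I_d in the gap equals the RC charging current.
I_d(t) = (V₀/R) e^(−t/τ) = 1.356×10^-6 · e^(−0.8852) = 5.60×10^-7 A.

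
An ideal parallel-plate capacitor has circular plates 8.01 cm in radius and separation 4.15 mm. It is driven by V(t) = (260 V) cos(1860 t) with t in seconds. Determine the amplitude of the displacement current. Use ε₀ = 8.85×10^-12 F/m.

The displacement current equals the conduction current C dV/dt, which peaks at C V₀ ω.
With C = ε₀A/d = (8.85×10^-12)(0.02016)/(4.15×10^-3) = 4.299×10^-11 F and ω = 1860 rad/s, I_d,max = (4.299×10^-11)(260)(1860) = 2.08×10^-5 A.

2.08×10^-5 A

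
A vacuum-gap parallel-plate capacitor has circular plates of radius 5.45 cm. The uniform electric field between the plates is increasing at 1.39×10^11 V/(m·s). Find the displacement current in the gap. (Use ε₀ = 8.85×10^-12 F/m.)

The displacement current is ε₀ times dΦ_E/dt = ε₀ A dE/dt = (8.85×10^-12)(9.331×10^-3)(1.39×10^11) = 0.0115 A.

0.0115 A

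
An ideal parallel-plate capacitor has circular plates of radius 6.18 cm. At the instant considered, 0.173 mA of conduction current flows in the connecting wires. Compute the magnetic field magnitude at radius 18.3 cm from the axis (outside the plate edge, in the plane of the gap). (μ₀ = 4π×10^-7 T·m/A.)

1.89×10^-10 T

By continuity the displacement current in the gap matches the conduction current: I_d = 1.73×10^-4 A.
Outside the plates the loop encloses all of I_d, so B·2πr = μ₀ I_d and B = 1.89×10^-10 T.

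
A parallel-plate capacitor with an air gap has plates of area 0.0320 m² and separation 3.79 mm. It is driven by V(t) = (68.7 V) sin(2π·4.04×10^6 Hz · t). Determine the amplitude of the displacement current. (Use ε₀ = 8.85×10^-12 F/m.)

0.130 A

The displacement current equals the conduction current C dV/dt, which peaks at C V₀ ω.
With C = ε₀A/d = (8.85×10^-12)(0.0320)/(3.79×10^-3) = 7.472×10^-11 F and ω = 2πf = 2.538×10^7 rad/s, I_d,max = (7.472×10^-11)(68.7)(2.538×10^7) = 0.130 A.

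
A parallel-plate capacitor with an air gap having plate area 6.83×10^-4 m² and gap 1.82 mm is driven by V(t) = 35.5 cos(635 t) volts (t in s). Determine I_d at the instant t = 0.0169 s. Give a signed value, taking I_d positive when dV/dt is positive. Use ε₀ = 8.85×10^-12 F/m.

dE/dt = (V₀ω/d)·−sin(ωt) with ωt = 10.7315 rad: (35.5)(635)(0.9653)/(1.82×10^-3) = 1.196×10^7 V/(m·s).
I_d = ε₀ A dE/dt = (8.85×10^-12)(6.83×10^-4)(1.196×10^7) = 7.23×10^-8 A.

7.23×10^-8 A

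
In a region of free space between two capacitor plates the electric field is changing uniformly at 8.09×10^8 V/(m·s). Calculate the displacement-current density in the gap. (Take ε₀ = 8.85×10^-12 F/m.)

7.16×10^-3 A/m²

The displacement-current density is ε₀ ∂E/∂t = (8.85×10^-12)(8.09×10^8) = 7.16×10^-3 A/m².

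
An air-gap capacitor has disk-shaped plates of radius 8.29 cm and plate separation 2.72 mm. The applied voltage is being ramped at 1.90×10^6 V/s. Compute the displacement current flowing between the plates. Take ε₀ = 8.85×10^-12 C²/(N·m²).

The displacement current equals the charging current C dV/dt. With C = ε₀A/d = (8.85×10^-12)(0.02159)/(2.72×10^-3) = 7.025×10^-11 F, I_d = (7.025×10^-11)(1.90×10^6) = 1.33×10^-4 A.

1.33×10^-4 A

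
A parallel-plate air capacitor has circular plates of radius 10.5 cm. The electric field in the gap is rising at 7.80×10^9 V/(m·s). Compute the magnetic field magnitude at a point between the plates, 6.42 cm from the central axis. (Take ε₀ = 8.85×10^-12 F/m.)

2.78×10^-9 T

Total displacement current: I_d = ε₀(πR²)(dE/dt) = (8.85×10^-12)(0.03464)(7.80×10^9) = 2.391×10^-3 A.
An Ampèrian loop of radius r encloses a fraction (r/R)² of I_d. Then B·2πr = μ₀ I_d (r/R)², giving B = μ₀ I_d r/(2πR²) = 2.78×10^-9 T.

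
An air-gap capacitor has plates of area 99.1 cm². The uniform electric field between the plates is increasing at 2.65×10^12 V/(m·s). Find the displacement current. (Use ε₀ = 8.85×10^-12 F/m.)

0.232 A

I_d = ε₀ A (dE/dt) = (8.85×10^-12)(9.91×10^-3 m²)(2.65×10^12) = 0.232 A.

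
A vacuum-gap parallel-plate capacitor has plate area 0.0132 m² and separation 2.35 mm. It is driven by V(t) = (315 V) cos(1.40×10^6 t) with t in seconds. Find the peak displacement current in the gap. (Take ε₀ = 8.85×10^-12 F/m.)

0.0219 A

C = ε₀A/d = (8.85×10^-12)(0.0132)/(2.35×10^-3) = 4.971×10^-11 F; ω = 1.40×10^6 rad/s.
I_d = C dV/dt, so |I_d|_max = C V₀ ω = (4.971×10^-11)(315)(1.40×10^6) = 0.0219 A.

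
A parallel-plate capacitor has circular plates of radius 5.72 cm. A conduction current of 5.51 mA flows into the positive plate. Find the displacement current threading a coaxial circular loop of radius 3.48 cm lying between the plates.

By continuity the displacement current in the gap matches the conduction current: I_d = 5.51×10^-3 A.
Since J_d is uniform, the enclosed fraction is (r/R)² = 0.3701, giving I_d,enc = 2.04×10^-3 A.

2.04×10^-3 A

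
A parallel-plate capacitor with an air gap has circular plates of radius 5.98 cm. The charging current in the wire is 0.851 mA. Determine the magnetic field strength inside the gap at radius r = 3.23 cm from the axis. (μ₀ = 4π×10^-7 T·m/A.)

1.54×10^-9 T

Between the plates the displacement current equals the wire current: I_d = 0.851 mA = 8.51×10^-4 A.
For r < R the Ampère–Maxwell law gives B(2πr) = μ₀ I_d (r²/R²), so B = μ₀ I_d r/(2πR²) = (4π×10^-7)(8.51×10^-4)(0.0323)/(2π·0.0598²) = 1.54×10^-9 T.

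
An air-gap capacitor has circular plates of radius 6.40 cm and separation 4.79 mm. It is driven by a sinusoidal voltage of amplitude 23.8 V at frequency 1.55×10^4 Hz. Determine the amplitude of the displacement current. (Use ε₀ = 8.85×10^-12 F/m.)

The displacement current equals the conduction current C dV/dt, which peaks at C V₀ ω.
With C = ε₀A/d = (8.85×10^-12)(0.01287)/(4.79×10^-3) = 2.378×10^-11 F and ω = 2πf = 9.739×10^4 rad/s, I_d,max = (2.378×10^-11)(23.8)(9.739×10^4) = 5.51×10^-5 A.

5.51×10^-5 A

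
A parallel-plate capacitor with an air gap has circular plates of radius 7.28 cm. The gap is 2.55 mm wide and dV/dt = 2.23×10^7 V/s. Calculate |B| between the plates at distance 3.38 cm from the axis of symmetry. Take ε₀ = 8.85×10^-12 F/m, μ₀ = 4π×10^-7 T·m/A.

1.64×10^-9 T

I_d = C dV/dt with C = ε₀πR²/d = 5.779×10^-11 F, so I_d = (5.779×10^-11)(2.23×10^7) = 1.289×10^-3 A.
An Ampèrian loop of radius r encloses a fraction (r/R)² of I_d. Then B·2πr = μ₀ I_d (r/R)², giving B = μ₀ I_d r/(2πR²) = 1.64×10^-9 T.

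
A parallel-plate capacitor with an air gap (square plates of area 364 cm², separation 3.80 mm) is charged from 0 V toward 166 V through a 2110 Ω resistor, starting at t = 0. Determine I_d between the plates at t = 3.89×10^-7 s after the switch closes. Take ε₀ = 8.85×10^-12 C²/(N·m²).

8.94×10^-3 A

With C = ε₀A/d = (8.85×10^-12)(0.0364)/(3.80×10^-3) = 8.477×10^-11 F, the time constant is τ = RC = 1.789×10^-7 s, so t/τ = 2.174 and e^(−t/τ) = 0.1137.
I_d = I_cond = (V₀/R) e^(−t/τ) = (0.07867)(0.1137) = 8.94×10^-3 A.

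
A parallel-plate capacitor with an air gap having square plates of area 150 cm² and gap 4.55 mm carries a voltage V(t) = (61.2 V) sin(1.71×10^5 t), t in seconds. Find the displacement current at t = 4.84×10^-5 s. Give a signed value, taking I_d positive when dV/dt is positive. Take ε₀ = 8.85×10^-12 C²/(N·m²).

-1.25×10^-4 A

dV/dt = (61.2)(1.71×10^5)·cos(8.2764) = -4.290×10^6 V/s.
I_d = C dV/dt with C = ε₀A/d = (8.85×10^-12)(0.0150)/(4.55×10^-3) = 2.918×10^-11 F, so I_d = (2.918×10^-11)(-4.290×10^6) = -1.25×10^-4 A.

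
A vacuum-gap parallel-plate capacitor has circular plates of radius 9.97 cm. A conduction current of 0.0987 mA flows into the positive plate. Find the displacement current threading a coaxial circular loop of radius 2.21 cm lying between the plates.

4.85×10^-6 A

By continuity the displacement current in the gap matches the conduction current: I_d = 9.87×10^-5 A.
Since J_d is uniform, the enclosed fraction is (r/R)² = 0.04914, giving I_d,enc = 4.85×10^-6 A.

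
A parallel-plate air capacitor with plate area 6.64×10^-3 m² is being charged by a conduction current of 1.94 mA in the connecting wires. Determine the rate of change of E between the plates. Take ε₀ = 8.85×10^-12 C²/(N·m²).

3.30×10^10 V/(m·s)

Charge continuity gives I_d = I = 1.94×10^-3 A between the plates.
Inverting I_d = ε₀ A dE/dt gives dE/dt = 1.94×10^-3 / (8.85×10^-12 · 6.64×10^-3) = 3.30×10^10 V/(m·s).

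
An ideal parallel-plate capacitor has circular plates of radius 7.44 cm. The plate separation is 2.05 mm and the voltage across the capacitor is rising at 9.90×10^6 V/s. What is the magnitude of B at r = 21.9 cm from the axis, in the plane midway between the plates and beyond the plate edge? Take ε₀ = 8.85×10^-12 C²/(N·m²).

6.79×10^-10 T

With E = V/d, dE/dt = 4.829×10^9 V/(m·s) and πR² = 0.01739 m², giving I_d = ε₀ πR² dE/dt = 7.432×10^-4 A.
Outside the plates the loop encloses all of I_d, so B·2πr = μ₀ I_d and B = 6.79×10^-10 T.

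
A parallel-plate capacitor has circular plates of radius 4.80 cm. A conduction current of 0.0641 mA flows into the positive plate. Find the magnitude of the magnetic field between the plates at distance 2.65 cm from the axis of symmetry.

1.47×10^-10 T

Between the plates the displacement current equals the wire current: I_d = 0.0641 mA = 6.41×10^-5 A.
An Ampèrian loop of radius r encloses a fraction (r/R)² of I_d. Then B·2πr = μ₀ I_d (r/R)², giving B = μ₀ I_d r/(2πR²) = 1.47×10^-10 T.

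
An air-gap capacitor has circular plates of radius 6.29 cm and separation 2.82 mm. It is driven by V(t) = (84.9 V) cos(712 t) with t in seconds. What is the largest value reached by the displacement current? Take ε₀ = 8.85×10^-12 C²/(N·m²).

The displacement current equals the conduction current C dV/dt, which peaks at C V₀ ω.
With C = ε₀A/d = (8.85×10^-12)(0.01243)/(2.82×10^-3) = 3.901×10^-11 F and ω = 712 rad/s, I_d,max = (3.901×10^-11)(84.9)(712) = 2.36×10^-6 A.

2.36×10^-6 A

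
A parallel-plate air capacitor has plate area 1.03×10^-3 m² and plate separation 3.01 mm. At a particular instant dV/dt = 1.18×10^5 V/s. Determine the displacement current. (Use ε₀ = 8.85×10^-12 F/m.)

The displacement current equals the charging current C dV/dt. With C = ε₀A/d = (8.85×10^-12)(1.03×10^-3)/(3.01×10^-3) = 3.028×10^-12 F, I_d = (3.028×10^-12)(1.18×10^5) = 3.57×10^-7 A.

3.57×10^-7 A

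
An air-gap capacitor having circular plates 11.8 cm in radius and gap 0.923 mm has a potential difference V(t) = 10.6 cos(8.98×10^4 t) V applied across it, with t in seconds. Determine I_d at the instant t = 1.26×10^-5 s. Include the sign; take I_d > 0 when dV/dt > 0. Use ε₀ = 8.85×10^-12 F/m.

-3.61×10^-4 A

dV/dt = (10.6)(8.98×10^4)·−sin(1.13148) = -8.615×10^5 V/s.
I_d = C dV/dt with C = ε₀A/d = (8.85×10^-12)(0.04374)/(9.23×10^-4) = 4.194×10^-10 F, so I_d = (4.194×10^-10)(-8.615×10^5) = -3.61×10^-4 A.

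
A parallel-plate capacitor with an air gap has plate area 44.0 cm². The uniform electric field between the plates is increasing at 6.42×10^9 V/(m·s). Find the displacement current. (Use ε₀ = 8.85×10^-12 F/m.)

I_d = ε₀ A (dE/dt) = (8.85×10^-12)(4.40×10^-3 m²)(6.42×10^9) = 2.50×10^-4 A.

2.50×10^-4 A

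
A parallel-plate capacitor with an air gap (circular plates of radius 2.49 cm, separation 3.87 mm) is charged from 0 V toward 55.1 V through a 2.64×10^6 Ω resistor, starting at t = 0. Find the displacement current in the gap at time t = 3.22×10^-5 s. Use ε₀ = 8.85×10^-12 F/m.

1.35×10^-6 A

With C = ε₀A/d = (8.85×10^-12)(1.948×10^-3)/(3.87×10^-3) = 4.455×10^-12 F, the time constant is τ = RC = 1.176×10^-5 s, so t/τ = 2.738 and e^(−t/τ) = 0.06470.
I_d = I_cond = (V₀/R) e^(−t/τ) = (2.087×10^-5)(0.06470) = 1.35×10^-6 A.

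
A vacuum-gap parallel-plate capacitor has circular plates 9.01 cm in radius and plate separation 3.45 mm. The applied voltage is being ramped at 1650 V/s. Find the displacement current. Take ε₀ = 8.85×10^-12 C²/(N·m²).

1.08×10^-7 A

The field between the plates is E = V/d, so dE/dt = (1650)/(3.45×10^-3 m) = 4.783×10^5 V/(m·s).
I_d = ε₀ A (dE/dt) = (8.85×10^-12)(0.02550)(4.783×10^5) = 1.08×10^-7 A.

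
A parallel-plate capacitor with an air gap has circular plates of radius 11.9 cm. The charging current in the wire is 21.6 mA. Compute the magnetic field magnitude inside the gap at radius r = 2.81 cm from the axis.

No conduction current crosses the gap, so I_d there equals the 0.0216 A in the leads.
An Ampèrian loop of radius r encloses a fraction (r/R)² of I_d. Then B·2πr = μ₀ I_d (r/R)², giving B = μ₀ I_d r/(2πR²) = 8.57×10^-9 T.

8.57×10^-9 T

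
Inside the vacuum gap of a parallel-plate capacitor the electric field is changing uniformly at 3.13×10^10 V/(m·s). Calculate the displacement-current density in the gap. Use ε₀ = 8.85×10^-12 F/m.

0.277 A/m²

The displacement-current density is ε₀ ∂E/∂t = (8.85×10^-12)(3.13×10^10) = 0.277 A/m².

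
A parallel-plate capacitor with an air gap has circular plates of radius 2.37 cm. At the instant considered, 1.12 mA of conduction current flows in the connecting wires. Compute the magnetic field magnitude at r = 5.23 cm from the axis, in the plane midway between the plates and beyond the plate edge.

4.28×10^-9 T

By continuity the displacement current in the gap matches the conduction current: I_d = 1.12×10^-3 A.
Outside the plates the loop encloses all of I_d, so B·2πr = μ₀ I_d and B = 4.28×10^-9 T.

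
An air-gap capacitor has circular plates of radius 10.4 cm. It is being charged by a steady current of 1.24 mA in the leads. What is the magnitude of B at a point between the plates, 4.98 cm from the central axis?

By continuity the displacement current in the gap matches the conduction current: I_d = 1.24×10^-3 A.
∮B·dl = μ₀ I_d,enc with I_d,enc = I_d r²/R² = 2.843×10^-4 A; so B = μ₀ I_d,enc/(2πr) = 1.14×10^-9 T.

1.14×10^-9 T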